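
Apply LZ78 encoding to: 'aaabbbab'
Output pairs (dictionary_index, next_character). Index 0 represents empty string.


LZ78 encoding steps:
Dictionary: {0: ''}
Step 1: w='' (idx 0), next='a' -> output (0, 'a'), add 'a' as idx 1
Step 2: w='a' (idx 1), next='a' -> output (1, 'a'), add 'aa' as idx 2
Step 3: w='' (idx 0), next='b' -> output (0, 'b'), add 'b' as idx 3
Step 4: w='b' (idx 3), next='b' -> output (3, 'b'), add 'bb' as idx 4
Step 5: w='a' (idx 1), next='b' -> output (1, 'b'), add 'ab' as idx 5


Encoded: [(0, 'a'), (1, 'a'), (0, 'b'), (3, 'b'), (1, 'b')]


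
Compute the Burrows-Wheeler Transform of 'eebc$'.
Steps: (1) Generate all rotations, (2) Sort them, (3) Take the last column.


Rotations (sorted):
  0: $eebc -> last char: c
  1: bc$ee -> last char: e
  2: c$eeb -> last char: b
  3: ebc$e -> last char: e
  4: eebc$ -> last char: $


BWT = cebe$


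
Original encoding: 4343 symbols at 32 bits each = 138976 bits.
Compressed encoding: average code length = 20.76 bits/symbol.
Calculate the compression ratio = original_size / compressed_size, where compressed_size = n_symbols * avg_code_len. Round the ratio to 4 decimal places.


original_size = n_symbols * orig_bits = 4343 * 32 = 138976 bits
compressed_size = n_symbols * avg_code_len = 4343 * 20.76 = 90160.68 bits
ratio = original_size / compressed_size = 138976 / 90160.68 = 1.5414

Compression ratio = 1.5414


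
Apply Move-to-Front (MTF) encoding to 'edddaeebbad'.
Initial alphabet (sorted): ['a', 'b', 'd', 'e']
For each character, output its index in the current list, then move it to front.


MTF encoding:
'e': index 3 in ['a', 'b', 'd', 'e'] -> ['e', 'a', 'b', 'd']
'd': index 3 in ['e', 'a', 'b', 'd'] -> ['d', 'e', 'a', 'b']
'd': index 0 in ['d', 'e', 'a', 'b'] -> ['d', 'e', 'a', 'b']
'd': index 0 in ['d', 'e', 'a', 'b'] -> ['d', 'e', 'a', 'b']
'a': index 2 in ['d', 'e', 'a', 'b'] -> ['a', 'd', 'e', 'b']
'e': index 2 in ['a', 'd', 'e', 'b'] -> ['e', 'a', 'd', 'b']
'e': index 0 in ['e', 'a', 'd', 'b'] -> ['e', 'a', 'd', 'b']
'b': index 3 in ['e', 'a', 'd', 'b'] -> ['b', 'e', 'a', 'd']
'b': index 0 in ['b', 'e', 'a', 'd'] -> ['b', 'e', 'a', 'd']
'a': index 2 in ['b', 'e', 'a', 'd'] -> ['a', 'b', 'e', 'd']
'd': index 3 in ['a', 'b', 'e', 'd'] -> ['d', 'a', 'b', 'e']


Output: [3, 3, 0, 0, 2, 2, 0, 3, 0, 2, 3]


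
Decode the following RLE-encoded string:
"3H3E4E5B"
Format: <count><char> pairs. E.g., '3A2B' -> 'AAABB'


Expanding each <count><char> pair:
  3H -> 'HHH'
  3E -> 'EEE'
  4E -> 'EEEE'
  5B -> 'BBBBB'

Decoded = HHHEEEEEEEBBBBB


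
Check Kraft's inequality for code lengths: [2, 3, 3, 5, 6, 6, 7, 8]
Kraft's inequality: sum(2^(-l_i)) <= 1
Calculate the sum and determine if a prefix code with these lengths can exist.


Sum = 2^(-2) + 2^(-3) + 2^(-3) + 2^(-5) + 2^(-6) + 2^(-6) + 2^(-7) + 2^(-8)
    = 0.25 + 0.125 + 0.125 + 0.03125 + 0.015625 + 0.015625 + 0.0078125 + 0.00390625
    = 147/256 = 0.57421875
Since 0.57421875 <= 1, Kraft's inequality IS satisfied.
A prefix code with these lengths CAN exist.

Kraft sum = 0.57421875. Satisfied.


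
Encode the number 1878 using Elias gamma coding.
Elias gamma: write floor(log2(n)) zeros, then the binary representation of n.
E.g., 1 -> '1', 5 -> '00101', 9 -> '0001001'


num_bits = floor(log2(1878)) + 1 = 11
leading_zeros = num_bits - 1 = 10
binary(1878) = 11101010110

Elias gamma(1878) = '0000000000' + '11101010110' = 000000000011101010110 (21 bits)


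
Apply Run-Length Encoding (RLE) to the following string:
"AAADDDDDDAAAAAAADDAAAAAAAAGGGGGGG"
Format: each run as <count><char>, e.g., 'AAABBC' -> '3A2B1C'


Scanning runs left to right:
  i=0: run of 'A' x 3 -> '3A'
  i=3: run of 'D' x 6 -> '6D'
  i=9: run of 'A' x 7 -> '7A'
  i=16: run of 'D' x 2 -> '2D'
  i=18: run of 'A' x 8 -> '8A'
  i=26: run of 'G' x 7 -> '7G'

RLE = 3A6D7A2D8A7G


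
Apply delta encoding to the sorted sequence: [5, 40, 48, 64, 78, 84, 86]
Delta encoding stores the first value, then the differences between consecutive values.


First value: 5
Deltas:
  40 - 5 = 35
  48 - 40 = 8
  64 - 48 = 16
  78 - 64 = 14
  84 - 78 = 6
  86 - 84 = 2


Delta encoded: [5, 35, 8, 16, 14, 6, 2]


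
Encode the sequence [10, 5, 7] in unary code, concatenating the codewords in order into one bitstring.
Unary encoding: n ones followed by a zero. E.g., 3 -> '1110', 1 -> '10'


Encode each number as n ones followed by a terminating 0:
  10 -> 11111111110 (11 bits)
  5 -> 111110 (6 bits)
  7 -> 11111110 (8 bits)
Total length = 11 + 6 + 8 = 25 bits.

Unary([10, 5, 7]) = 1111111111011111011111110 (25 bits)


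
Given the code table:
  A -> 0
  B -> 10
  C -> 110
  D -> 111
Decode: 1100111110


Decoding:
110 -> C
0 -> A
111 -> D
110 -> C


Result: CADC


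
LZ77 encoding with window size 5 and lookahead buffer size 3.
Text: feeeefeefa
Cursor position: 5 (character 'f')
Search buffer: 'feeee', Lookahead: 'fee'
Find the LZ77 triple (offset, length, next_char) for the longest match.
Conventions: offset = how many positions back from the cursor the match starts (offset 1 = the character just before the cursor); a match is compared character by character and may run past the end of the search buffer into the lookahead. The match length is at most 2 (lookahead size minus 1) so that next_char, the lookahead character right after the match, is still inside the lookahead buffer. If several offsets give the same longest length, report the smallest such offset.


Try each offset into the search buffer:
  offset=1 (pos 4, char 'e'): match length 0
  offset=2 (pos 3, char 'e'): match length 0
  offset=3 (pos 2, char 'e'): match length 0
  offset=4 (pos 1, char 'e'): match length 0
  offset=5 (pos 0, char 'f'): match length 2
Longest match has length 2 at offset 5.
next_char = character at position 5 + 2 = 7 -> 'e'

Best match: offset=5, length=2 (matching 'fe' starting at position 0)
LZ77 triple: (5, 2, 'e')


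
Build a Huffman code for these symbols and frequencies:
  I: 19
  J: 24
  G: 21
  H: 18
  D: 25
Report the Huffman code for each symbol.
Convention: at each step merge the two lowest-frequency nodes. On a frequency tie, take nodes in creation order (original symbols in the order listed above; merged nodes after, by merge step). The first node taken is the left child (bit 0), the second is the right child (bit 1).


Huffman tree construction:
Step 1: Merge H(18) + I(19) = 37
Step 2: Merge G(21) + J(24) = 45
Step 3: Merge D(25) + (H+I)(37) = 62
Step 4: Merge (G+J)(45) + (D+(H+I))(62) = 107
Read each symbol's code off the tree from the root (left child = 0, right child = 1).

Codes:
  I: 111 (length 3)
  J: 01 (length 2)
  G: 00 (length 2)
  H: 110 (length 3)
  D: 10 (length 2)
Average code length: 251/107 = 2.3458 bits/symbol


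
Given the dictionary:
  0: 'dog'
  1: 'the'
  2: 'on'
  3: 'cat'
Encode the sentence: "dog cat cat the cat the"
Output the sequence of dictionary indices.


Look up each word in the dictionary:
  'dog' -> 0
  'cat' -> 3
  'cat' -> 3
  'the' -> 1
  'cat' -> 3
  'the' -> 1

Encoded: [0, 3, 3, 1, 3, 1]


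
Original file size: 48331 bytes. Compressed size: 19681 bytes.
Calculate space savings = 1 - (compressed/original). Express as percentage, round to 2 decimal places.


ratio = compressed/original = 19681/48331 = 0.407213
savings = 1 - ratio = 1 - 0.407213 = 0.592787
as a percentage: 0.592787 * 100 = 59.28%

Space savings = 1 - 19681/48331 = 59.28%


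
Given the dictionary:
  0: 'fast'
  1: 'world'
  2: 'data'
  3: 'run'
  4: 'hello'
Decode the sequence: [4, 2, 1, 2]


Look up each index in the dictionary:
  4 -> 'hello'
  2 -> 'data'
  1 -> 'world'
  2 -> 'data'

Decoded: "hello data world data"


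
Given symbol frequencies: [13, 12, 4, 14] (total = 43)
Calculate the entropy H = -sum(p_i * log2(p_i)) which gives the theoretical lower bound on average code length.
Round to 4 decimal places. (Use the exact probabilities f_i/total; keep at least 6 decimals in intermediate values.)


Per-symbol terms -p_i * log2(p_i) with p_i = f_i/43:
  p = 13/43 = 0.302326: log2(p) = -1.725825, -p*log2(p) = 0.521761
  p = 12/43 = 0.279070: log2(p) = -1.841302, -p*log2(p) = 0.513852
  p = 4/43 = 0.093023: log2(p) = -3.426265, -p*log2(p) = 0.318722
  p = 14/43 = 0.325581: log2(p) = -1.618910, -p*log2(p) = 0.527087
H = 0.521761 + 0.513852 + 0.318722 + 0.527087 = 1.881422

H = 1.8814 bits/symbol


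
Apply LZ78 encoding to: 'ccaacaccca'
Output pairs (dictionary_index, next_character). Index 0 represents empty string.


LZ78 encoding steps:
Dictionary: {0: ''}
Step 1: w='' (idx 0), next='c' -> output (0, 'c'), add 'c' as idx 1
Step 2: w='c' (idx 1), next='a' -> output (1, 'a'), add 'ca' as idx 2
Step 3: w='' (idx 0), next='a' -> output (0, 'a'), add 'a' as idx 3
Step 4: w='ca' (idx 2), next='c' -> output (2, 'c'), add 'cac' as idx 4
Step 5: w='c' (idx 1), next='c' -> output (1, 'c'), add 'cc' as idx 5
Step 6: w='a' (idx 3), end of input -> output (3, '')


Encoded: [(0, 'c'), (1, 'a'), (0, 'a'), (2, 'c'), (1, 'c'), (3, '')]


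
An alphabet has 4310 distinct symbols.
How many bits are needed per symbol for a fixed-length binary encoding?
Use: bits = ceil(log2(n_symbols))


log2(4310) = 12.0735
Bracket: 2^12 = 4096 < 4310 <= 2^13 = 8192
So ceil(log2(4310)) = 13

bits = ceil(log2(4310)) = ceil(12.0735) = 13 bits


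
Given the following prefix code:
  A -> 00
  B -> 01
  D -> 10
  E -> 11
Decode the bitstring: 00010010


Decoding step by step:
Bits 00 -> A
Bits 01 -> B
Bits 00 -> A
Bits 10 -> D


Decoded message: ABAD


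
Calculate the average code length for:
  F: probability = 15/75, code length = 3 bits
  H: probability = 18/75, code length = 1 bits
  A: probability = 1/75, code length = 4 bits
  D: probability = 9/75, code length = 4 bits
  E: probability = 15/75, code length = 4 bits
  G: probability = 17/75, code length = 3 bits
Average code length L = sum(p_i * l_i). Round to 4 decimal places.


Weighted contributions p_i * l_i:
  F: (15/75) * 3 = 45/75
  H: (18/75) * 1 = 18/75
  A: (1/75) * 4 = 4/75
  D: (9/75) * 4 = 36/75
  E: (15/75) * 4 = 60/75
  G: (17/75) * 3 = 51/75
Sum = (45 + 18 + 4 + 36 + 60 + 51)/75 = 214/75

L = 214/75 = 2.8533 bits/symbol


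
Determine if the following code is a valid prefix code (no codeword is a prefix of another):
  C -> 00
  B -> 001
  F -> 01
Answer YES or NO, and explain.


Checking each pair (does one codeword prefix another?):
  C='00' vs B='001': prefix -- VIOLATION

NO -- this is NOT a valid prefix code. C (00) is a prefix of B (001).


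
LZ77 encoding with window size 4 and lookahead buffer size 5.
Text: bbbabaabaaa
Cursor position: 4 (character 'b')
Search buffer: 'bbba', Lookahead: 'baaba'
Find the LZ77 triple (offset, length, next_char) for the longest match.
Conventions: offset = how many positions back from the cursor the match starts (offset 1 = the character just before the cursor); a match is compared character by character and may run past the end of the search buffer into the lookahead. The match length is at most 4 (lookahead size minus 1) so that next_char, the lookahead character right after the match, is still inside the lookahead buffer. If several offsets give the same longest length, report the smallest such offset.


Try each offset into the search buffer:
  offset=1 (pos 3, char 'a'): match length 0
  offset=2 (pos 2, char 'b'): match length 2
  offset=3 (pos 1, char 'b'): match length 1
  offset=4 (pos 0, char 'b'): match length 1
Longest match has length 2 at offset 2.
next_char = character at position 4 + 2 = 6 -> 'a'

Best match: offset=2, length=2 (matching 'ba' starting at position 2)
LZ77 triple: (2, 2, 'a')


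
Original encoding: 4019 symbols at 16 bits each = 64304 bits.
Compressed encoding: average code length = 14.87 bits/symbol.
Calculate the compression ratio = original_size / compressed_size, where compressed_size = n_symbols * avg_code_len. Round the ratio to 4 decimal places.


original_size = n_symbols * orig_bits = 4019 * 16 = 64304 bits
compressed_size = n_symbols * avg_code_len = 4019 * 14.87 = 59762.53 bits
ratio = original_size / compressed_size = 64304 / 59762.53 = 1.076

Compression ratio = 1.076


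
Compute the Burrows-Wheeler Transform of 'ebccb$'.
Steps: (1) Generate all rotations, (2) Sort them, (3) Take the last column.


Rotations (sorted):
  0: $ebccb -> last char: b
  1: b$ebcc -> last char: c
  2: bccb$e -> last char: e
  3: cb$ebc -> last char: c
  4: ccb$eb -> last char: b
  5: ebccb$ -> last char: $


BWT = bcecb$


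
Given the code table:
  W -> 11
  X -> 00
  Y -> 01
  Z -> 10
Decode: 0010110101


Decoding:
00 -> X
10 -> Z
11 -> W
01 -> Y
01 -> Y


Result: XZWYY


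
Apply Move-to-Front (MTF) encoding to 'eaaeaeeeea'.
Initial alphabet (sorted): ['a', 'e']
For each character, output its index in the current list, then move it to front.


MTF encoding:
'e': index 1 in ['a', 'e'] -> ['e', 'a']
'a': index 1 in ['e', 'a'] -> ['a', 'e']
'a': index 0 in ['a', 'e'] -> ['a', 'e']
'e': index 1 in ['a', 'e'] -> ['e', 'a']
'a': index 1 in ['e', 'a'] -> ['a', 'e']
'e': index 1 in ['a', 'e'] -> ['e', 'a']
'e': index 0 in ['e', 'a'] -> ['e', 'a']
'e': index 0 in ['e', 'a'] -> ['e', 'a']
'e': index 0 in ['e', 'a'] -> ['e', 'a']
'a': index 1 in ['e', 'a'] -> ['a', 'e']


Output: [1, 1, 0, 1, 1, 1, 0, 0, 0, 1]


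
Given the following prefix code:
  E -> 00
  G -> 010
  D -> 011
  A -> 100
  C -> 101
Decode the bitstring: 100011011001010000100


Decoding step by step:
Bits 100 -> A
Bits 011 -> D
Bits 011 -> D
Bits 00 -> E
Bits 101 -> C
Bits 00 -> E
Bits 00 -> E
Bits 100 -> A


Decoded message: ADDECEEA


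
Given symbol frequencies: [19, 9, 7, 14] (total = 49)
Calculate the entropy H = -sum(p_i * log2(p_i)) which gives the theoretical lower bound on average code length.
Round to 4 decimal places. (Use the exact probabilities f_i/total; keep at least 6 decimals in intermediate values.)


Per-symbol terms -p_i * log2(p_i) with p_i = f_i/49:
  p = 19/49 = 0.387755: log2(p) = -1.366782, -p*log2(p) = 0.529977
  p = 9/49 = 0.183673: log2(p) = -2.444785, -p*log2(p) = 0.449042
  p = 7/49 = 0.142857: log2(p) = -2.807355, -p*log2(p) = 0.401051
  p = 14/49 = 0.285714: log2(p) = -1.807355, -p*log2(p) = 0.516387
H = 0.529977 + 0.449042 + 0.401051 + 0.516387 = 1.896457

H = 1.8965 bits/symbol


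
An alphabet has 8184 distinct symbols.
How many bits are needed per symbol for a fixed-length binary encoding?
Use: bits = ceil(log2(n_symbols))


log2(8184) = 12.9986
Bracket: 2^12 = 4096 < 8184 <= 2^13 = 8192
So ceil(log2(8184)) = 13

bits = ceil(log2(8184)) = ceil(12.9986) = 13 bits


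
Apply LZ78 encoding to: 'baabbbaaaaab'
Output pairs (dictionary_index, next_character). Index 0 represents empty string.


LZ78 encoding steps:
Dictionary: {0: ''}
Step 1: w='' (idx 0), next='b' -> output (0, 'b'), add 'b' as idx 1
Step 2: w='' (idx 0), next='a' -> output (0, 'a'), add 'a' as idx 2
Step 3: w='a' (idx 2), next='b' -> output (2, 'b'), add 'ab' as idx 3
Step 4: w='b' (idx 1), next='b' -> output (1, 'b'), add 'bb' as idx 4
Step 5: w='a' (idx 2), next='a' -> output (2, 'a'), add 'aa' as idx 5
Step 6: w='aa' (idx 5), next='a' -> output (5, 'a'), add 'aaa' as idx 6
Step 7: w='b' (idx 1), end of input -> output (1, '')


Encoded: [(0, 'b'), (0, 'a'), (2, 'b'), (1, 'b'), (2, 'a'), (5, 'a'), (1, '')]


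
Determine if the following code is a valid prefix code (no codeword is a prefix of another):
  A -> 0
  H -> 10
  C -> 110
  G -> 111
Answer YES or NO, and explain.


Checking each pair (does one codeword prefix another?):
  A='0' vs H='10': no prefix
  A='0' vs C='110': no prefix
  A='0' vs G='111': no prefix
  H='10' vs A='0': no prefix
  H='10' vs C='110': no prefix
  H='10' vs G='111': no prefix
  C='110' vs A='0': no prefix
  C='110' vs H='10': no prefix
  C='110' vs G='111': no prefix
  G='111' vs A='0': no prefix
  G='111' vs H='10': no prefix
  G='111' vs C='110': no prefix
No violation found over all pairs.

YES -- this is a valid prefix code. No codeword is a prefix of any other codeword.


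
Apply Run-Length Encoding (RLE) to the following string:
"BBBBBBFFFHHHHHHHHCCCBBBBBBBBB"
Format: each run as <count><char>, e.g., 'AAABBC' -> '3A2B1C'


Scanning runs left to right:
  i=0: run of 'B' x 6 -> '6B'
  i=6: run of 'F' x 3 -> '3F'
  i=9: run of 'H' x 8 -> '8H'
  i=17: run of 'C' x 3 -> '3C'
  i=20: run of 'B' x 9 -> '9B'

RLE = 6B3F8H3C9B


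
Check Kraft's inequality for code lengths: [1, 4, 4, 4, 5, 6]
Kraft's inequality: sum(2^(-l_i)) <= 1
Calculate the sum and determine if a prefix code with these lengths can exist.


Sum = 2^(-1) + 2^(-4) + 2^(-4) + 2^(-4) + 2^(-5) + 2^(-6)
    = 0.5 + 0.0625 + 0.0625 + 0.0625 + 0.03125 + 0.015625
    = 47/64 = 0.734375
Since 0.734375 <= 1, Kraft's inequality IS satisfied.
A prefix code with these lengths CAN exist.

Kraft sum = 0.734375. Satisfied.


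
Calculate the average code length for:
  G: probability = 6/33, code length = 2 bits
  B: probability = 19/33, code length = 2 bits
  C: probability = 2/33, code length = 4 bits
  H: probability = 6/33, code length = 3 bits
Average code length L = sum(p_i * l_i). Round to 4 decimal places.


Weighted contributions p_i * l_i:
  G: (6/33) * 2 = 12/33
  B: (19/33) * 2 = 38/33
  C: (2/33) * 4 = 8/33
  H: (6/33) * 3 = 18/33
Sum = (12 + 38 + 8 + 18)/33 = 76/33

L = 76/33 = 2.3030 bits/symbol


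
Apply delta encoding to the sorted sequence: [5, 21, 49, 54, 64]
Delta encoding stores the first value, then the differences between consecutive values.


First value: 5
Deltas:
  21 - 5 = 16
  49 - 21 = 28
  54 - 49 = 5
  64 - 54 = 10


Delta encoded: [5, 16, 28, 5, 10]


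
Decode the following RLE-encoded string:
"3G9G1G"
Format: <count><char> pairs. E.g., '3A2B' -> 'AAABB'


Expanding each <count><char> pair:
  3G -> 'GGG'
  9G -> 'GGGGGGGGG'
  1G -> 'G'

Decoded = GGGGGGGGGGGGG


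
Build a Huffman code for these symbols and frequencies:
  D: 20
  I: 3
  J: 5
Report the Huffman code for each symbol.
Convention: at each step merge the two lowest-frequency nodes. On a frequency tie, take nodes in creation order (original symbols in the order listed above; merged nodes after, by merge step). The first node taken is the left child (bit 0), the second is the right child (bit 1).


Huffman tree construction:
Step 1: Merge I(3) + J(5) = 8
Step 2: Merge (I+J)(8) + D(20) = 28
Read each symbol's code off the tree from the root (left child = 0, right child = 1).

Codes:
  D: 1 (length 1)
  I: 00 (length 2)
  J: 01 (length 2)
Average code length: 36/28 = 1.2857 bits/symbol


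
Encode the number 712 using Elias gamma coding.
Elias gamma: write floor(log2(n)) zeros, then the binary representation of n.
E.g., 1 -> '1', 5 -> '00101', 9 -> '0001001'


num_bits = floor(log2(712)) + 1 = 10
leading_zeros = num_bits - 1 = 9
binary(712) = 1011001000

Elias gamma(712) = '000000000' + '1011001000' = 0000000001011001000 (19 bits)


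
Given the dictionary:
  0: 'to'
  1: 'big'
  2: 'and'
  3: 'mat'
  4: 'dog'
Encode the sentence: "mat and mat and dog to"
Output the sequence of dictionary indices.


Look up each word in the dictionary:
  'mat' -> 3
  'and' -> 2
  'mat' -> 3
  'and' -> 2
  'dog' -> 4
  'to' -> 0

Encoded: [3, 2, 3, 2, 4, 0]


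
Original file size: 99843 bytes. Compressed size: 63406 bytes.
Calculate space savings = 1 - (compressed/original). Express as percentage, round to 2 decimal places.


ratio = compressed/original = 63406/99843 = 0.635057
savings = 1 - ratio = 1 - 0.635057 = 0.364943
as a percentage: 0.364943 * 100 = 36.49%

Space savings = 1 - 63406/99843 = 36.49%


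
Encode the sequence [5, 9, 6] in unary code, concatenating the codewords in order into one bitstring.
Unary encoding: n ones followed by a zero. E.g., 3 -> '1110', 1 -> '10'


Encode each number as n ones followed by a terminating 0:
  5 -> 111110 (6 bits)
  9 -> 1111111110 (10 bits)
  6 -> 1111110 (7 bits)
Total length = 6 + 10 + 7 = 23 bits.

Unary([5, 9, 6]) = 11111011111111101111110 (23 bits)


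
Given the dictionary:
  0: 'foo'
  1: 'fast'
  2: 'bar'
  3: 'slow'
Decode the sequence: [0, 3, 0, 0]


Look up each index in the dictionary:
  0 -> 'foo'
  3 -> 'slow'
  0 -> 'foo'
  0 -> 'foo'

Decoded: "foo slow foo foo"


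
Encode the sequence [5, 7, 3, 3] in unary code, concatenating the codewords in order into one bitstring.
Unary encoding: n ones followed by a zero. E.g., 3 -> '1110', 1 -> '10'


Encode each number as n ones followed by a terminating 0:
  5 -> 111110 (6 bits)
  7 -> 11111110 (8 bits)
  3 -> 1110 (4 bits)
  3 -> 1110 (4 bits)
Total length = 6 + 8 + 4 + 4 = 22 bits.

Unary([5, 7, 3, 3]) = 1111101111111011101110 (22 bits)


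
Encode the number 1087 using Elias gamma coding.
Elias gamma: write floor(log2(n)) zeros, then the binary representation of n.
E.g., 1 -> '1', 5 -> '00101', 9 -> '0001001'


num_bits = floor(log2(1087)) + 1 = 11
leading_zeros = num_bits - 1 = 10
binary(1087) = 10000111111

Elias gamma(1087) = '0000000000' + '10000111111' = 000000000010000111111 (21 bits)


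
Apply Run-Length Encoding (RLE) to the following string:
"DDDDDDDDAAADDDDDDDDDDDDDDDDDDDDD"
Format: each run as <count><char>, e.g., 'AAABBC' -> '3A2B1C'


Scanning runs left to right:
  i=0: run of 'D' x 8 -> '8D'
  i=8: run of 'A' x 3 -> '3A'
  i=11: run of 'D' x 21 -> '21D'

RLE = 8D3A21D


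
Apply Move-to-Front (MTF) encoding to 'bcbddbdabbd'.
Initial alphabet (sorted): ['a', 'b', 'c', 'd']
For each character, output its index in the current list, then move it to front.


MTF encoding:
'b': index 1 in ['a', 'b', 'c', 'd'] -> ['b', 'a', 'c', 'd']
'c': index 2 in ['b', 'a', 'c', 'd'] -> ['c', 'b', 'a', 'd']
'b': index 1 in ['c', 'b', 'a', 'd'] -> ['b', 'c', 'a', 'd']
'd': index 3 in ['b', 'c', 'a', 'd'] -> ['d', 'b', 'c', 'a']
'd': index 0 in ['d', 'b', 'c', 'a'] -> ['d', 'b', 'c', 'a']
'b': index 1 in ['d', 'b', 'c', 'a'] -> ['b', 'd', 'c', 'a']
'd': index 1 in ['b', 'd', 'c', 'a'] -> ['d', 'b', 'c', 'a']
'a': index 3 in ['d', 'b', 'c', 'a'] -> ['a', 'd', 'b', 'c']
'b': index 2 in ['a', 'd', 'b', 'c'] -> ['b', 'a', 'd', 'c']
'b': index 0 in ['b', 'a', 'd', 'c'] -> ['b', 'a', 'd', 'c']
'd': index 2 in ['b', 'a', 'd', 'c'] -> ['d', 'b', 'a', 'c']


Output: [1, 2, 1, 3, 0, 1, 1, 3, 2, 0, 2]


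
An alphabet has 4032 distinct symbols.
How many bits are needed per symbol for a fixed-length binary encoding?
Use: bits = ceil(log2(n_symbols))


log2(4032) = 11.9773
Bracket: 2^11 = 2048 < 4032 <= 2^12 = 4096
So ceil(log2(4032)) = 12

bits = ceil(log2(4032)) = ceil(11.9773) = 12 bits


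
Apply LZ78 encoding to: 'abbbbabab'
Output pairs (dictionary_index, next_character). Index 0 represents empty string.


LZ78 encoding steps:
Dictionary: {0: ''}
Step 1: w='' (idx 0), next='a' -> output (0, 'a'), add 'a' as idx 1
Step 2: w='' (idx 0), next='b' -> output (0, 'b'), add 'b' as idx 2
Step 3: w='b' (idx 2), next='b' -> output (2, 'b'), add 'bb' as idx 3
Step 4: w='b' (idx 2), next='a' -> output (2, 'a'), add 'ba' as idx 4
Step 5: w='ba' (idx 4), next='b' -> output (4, 'b'), add 'bab' as idx 5


Encoded: [(0, 'a'), (0, 'b'), (2, 'b'), (2, 'a'), (4, 'b')]


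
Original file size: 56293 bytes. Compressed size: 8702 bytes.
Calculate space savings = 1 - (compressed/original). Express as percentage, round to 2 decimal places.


ratio = compressed/original = 8702/56293 = 0.154584
savings = 1 - ratio = 1 - 0.154584 = 0.845416
as a percentage: 0.845416 * 100 = 84.54%

Space savings = 1 - 8702/56293 = 84.54%


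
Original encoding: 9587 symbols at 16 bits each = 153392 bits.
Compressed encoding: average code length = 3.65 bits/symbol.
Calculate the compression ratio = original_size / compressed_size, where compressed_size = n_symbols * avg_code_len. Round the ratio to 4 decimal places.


original_size = n_symbols * orig_bits = 9587 * 16 = 153392 bits
compressed_size = n_symbols * avg_code_len = 9587 * 3.65 = 34992.55 bits
ratio = original_size / compressed_size = 153392 / 34992.55 = 4.3836

Compression ratio = 4.3836


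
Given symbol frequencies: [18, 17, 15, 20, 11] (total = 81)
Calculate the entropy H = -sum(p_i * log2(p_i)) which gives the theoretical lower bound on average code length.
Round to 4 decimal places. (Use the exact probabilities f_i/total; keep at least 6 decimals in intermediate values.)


Per-symbol terms -p_i * log2(p_i) with p_i = f_i/81:
  p = 18/81 = 0.222222: log2(p) = -2.169925, -p*log2(p) = 0.482206
  p = 17/81 = 0.209877: log2(p) = -2.252387, -p*log2(p) = 0.472723
  p = 15/81 = 0.185185: log2(p) = -2.432959, -p*log2(p) = 0.450548
  p = 20/81 = 0.246914: log2(p) = -2.017922, -p*log2(p) = 0.498252
  p = 11/81 = 0.135802: log2(p) = -2.880418, -p*log2(p) = 0.391168
H = 0.482206 + 0.472723 + 0.450548 + 0.498252 + 0.391168 = 2.294897

H = 2.2949 bits/symbol


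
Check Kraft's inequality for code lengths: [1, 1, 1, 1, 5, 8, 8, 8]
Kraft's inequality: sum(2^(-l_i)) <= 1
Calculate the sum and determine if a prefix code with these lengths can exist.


Sum = 2^(-1) + 2^(-1) + 2^(-1) + 2^(-1) + 2^(-5) + 2^(-8) + 2^(-8) + 2^(-8)
    = 0.5 + 0.5 + 0.5 + 0.5 + 0.03125 + 0.00390625 + 0.00390625 + 0.00390625
    = 523/256 = 2.04296875
Since 2.04296875 > 1, Kraft's inequality is NOT satisfied.
A prefix code with these lengths CANNOT exist.

Kraft sum = 2.04296875. Not satisfied.


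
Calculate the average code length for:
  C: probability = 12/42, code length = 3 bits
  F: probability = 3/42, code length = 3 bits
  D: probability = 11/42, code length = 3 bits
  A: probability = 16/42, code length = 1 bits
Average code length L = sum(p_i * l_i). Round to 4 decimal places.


Weighted contributions p_i * l_i:
  C: (12/42) * 3 = 36/42
  F: (3/42) * 3 = 9/42
  D: (11/42) * 3 = 33/42
  A: (16/42) * 1 = 16/42
Sum = (36 + 9 + 33 + 16)/42 = 94/42

L = 94/42 = 2.2381 bits/symbol


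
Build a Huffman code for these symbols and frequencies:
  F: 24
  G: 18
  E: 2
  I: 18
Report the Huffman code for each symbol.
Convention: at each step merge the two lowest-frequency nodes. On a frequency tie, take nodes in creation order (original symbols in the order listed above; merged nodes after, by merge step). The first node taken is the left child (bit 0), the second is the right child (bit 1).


Huffman tree construction:
Step 1: Merge E(2) + G(18) = 20
Step 2: Merge I(18) + (E+G)(20) = 38
Step 3: Merge F(24) + (I+(E+G))(38) = 62
Read each symbol's code off the tree from the root (left child = 0, right child = 1).

Codes:
  F: 0 (length 1)
  G: 111 (length 3)
  E: 110 (length 3)
  I: 10 (length 2)
Average code length: 120/62 = 1.9355 bits/symbol


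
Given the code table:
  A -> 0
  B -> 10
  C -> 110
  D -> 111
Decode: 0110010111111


Decoding:
0 -> A
110 -> C
0 -> A
10 -> B
111 -> D
111 -> D


Result: ACABDD


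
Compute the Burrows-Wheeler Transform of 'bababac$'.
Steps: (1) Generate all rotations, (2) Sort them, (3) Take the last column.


Rotations (sorted):
  0: $bababac -> last char: c
  1: ababac$b -> last char: b
  2: abac$bab -> last char: b
  3: ac$babab -> last char: b
  4: bababac$ -> last char: $
  5: babac$ba -> last char: a
  6: bac$baba -> last char: a
  7: c$bababa -> last char: a


BWT = cbbb$aaa


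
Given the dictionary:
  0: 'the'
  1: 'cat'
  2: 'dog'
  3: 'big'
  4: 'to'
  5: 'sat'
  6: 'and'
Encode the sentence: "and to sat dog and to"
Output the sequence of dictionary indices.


Look up each word in the dictionary:
  'and' -> 6
  'to' -> 4
  'sat' -> 5
  'dog' -> 2
  'and' -> 6
  'to' -> 4

Encoded: [6, 4, 5, 2, 6, 4]


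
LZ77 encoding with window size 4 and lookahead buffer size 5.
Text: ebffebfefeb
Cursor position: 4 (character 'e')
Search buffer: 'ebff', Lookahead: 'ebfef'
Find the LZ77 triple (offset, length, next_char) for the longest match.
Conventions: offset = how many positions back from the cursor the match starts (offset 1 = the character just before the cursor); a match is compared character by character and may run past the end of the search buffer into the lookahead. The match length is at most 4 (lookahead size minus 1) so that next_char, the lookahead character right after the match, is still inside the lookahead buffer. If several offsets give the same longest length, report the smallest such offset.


Try each offset into the search buffer:
  offset=1 (pos 3, char 'f'): match length 0
  offset=2 (pos 2, char 'f'): match length 0
  offset=3 (pos 1, char 'b'): match length 0
  offset=4 (pos 0, char 'e'): match length 3
Longest match has length 3 at offset 4.
next_char = character at position 4 + 3 = 7 -> 'e'

Best match: offset=4, length=3 (matching 'ebf' starting at position 0)
LZ77 triple: (4, 3, 'e')


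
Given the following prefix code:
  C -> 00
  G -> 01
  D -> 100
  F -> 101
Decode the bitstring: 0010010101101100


Decoding step by step:
Bits 00 -> C
Bits 100 -> D
Bits 101 -> F
Bits 01 -> G
Bits 101 -> F
Bits 100 -> D


Decoded message: CDFGFD


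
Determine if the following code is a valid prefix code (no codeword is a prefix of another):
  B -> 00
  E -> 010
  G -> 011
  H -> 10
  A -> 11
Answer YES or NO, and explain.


Checking each pair (does one codeword prefix another?):
  B='00' vs E='010': no prefix
  B='00' vs G='011': no prefix
  B='00' vs H='10': no prefix
  B='00' vs A='11': no prefix
  E='010' vs B='00': no prefix
  E='010' vs G='011': no prefix
  E='010' vs H='10': no prefix
  E='010' vs A='11': no prefix
  G='011' vs B='00': no prefix
  G='011' vs E='010': no prefix
  G='011' vs H='10': no prefix
  G='011' vs A='11': no prefix
  H='10' vs B='00': no prefix
  H='10' vs E='010': no prefix
  H='10' vs G='011': no prefix
  H='10' vs A='11': no prefix
  A='11' vs B='00': no prefix
  A='11' vs E='010': no prefix
  A='11' vs G='011': no prefix
  A='11' vs H='10': no prefix
No violation found over all pairs.

YES -- this is a valid prefix code. No codeword is a prefix of any other codeword.


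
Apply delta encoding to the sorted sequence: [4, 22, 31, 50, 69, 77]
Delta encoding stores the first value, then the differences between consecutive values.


First value: 4
Deltas:
  22 - 4 = 18
  31 - 22 = 9
  50 - 31 = 19
  69 - 50 = 19
  77 - 69 = 8


Delta encoded: [4, 18, 9, 19, 19, 8]


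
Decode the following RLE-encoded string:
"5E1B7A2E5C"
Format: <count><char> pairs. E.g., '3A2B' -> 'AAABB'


Expanding each <count><char> pair:
  5E -> 'EEEEE'
  1B -> 'B'
  7A -> 'AAAAAAA'
  2E -> 'EE'
  5C -> 'CCCCC'

Decoded = EEEEEBAAAAAAAEECCCCC


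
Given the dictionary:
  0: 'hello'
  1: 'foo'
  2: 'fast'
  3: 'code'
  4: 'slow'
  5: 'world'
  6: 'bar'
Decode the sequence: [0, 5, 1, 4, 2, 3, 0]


Look up each index in the dictionary:
  0 -> 'hello'
  5 -> 'world'
  1 -> 'foo'
  4 -> 'slow'
  2 -> 'fast'
  3 -> 'code'
  0 -> 'hello'

Decoded: "hello world foo slow fast code hello"


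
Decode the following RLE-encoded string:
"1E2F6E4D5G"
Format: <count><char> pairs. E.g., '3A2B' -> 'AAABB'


Expanding each <count><char> pair:
  1E -> 'E'
  2F -> 'FF'
  6E -> 'EEEEEE'
  4D -> 'DDDD'
  5G -> 'GGGGG'

Decoded = EFFEEEEEEDDDDGGGGG


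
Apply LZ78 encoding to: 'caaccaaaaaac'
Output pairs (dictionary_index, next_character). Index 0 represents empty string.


LZ78 encoding steps:
Dictionary: {0: ''}
Step 1: w='' (idx 0), next='c' -> output (0, 'c'), add 'c' as idx 1
Step 2: w='' (idx 0), next='a' -> output (0, 'a'), add 'a' as idx 2
Step 3: w='a' (idx 2), next='c' -> output (2, 'c'), add 'ac' as idx 3
Step 4: w='c' (idx 1), next='a' -> output (1, 'a'), add 'ca' as idx 4
Step 5: w='a' (idx 2), next='a' -> output (2, 'a'), add 'aa' as idx 5
Step 6: w='aa' (idx 5), next='a' -> output (5, 'a'), add 'aaa' as idx 6
Step 7: w='c' (idx 1), end of input -> output (1, '')


Encoded: [(0, 'c'), (0, 'a'), (2, 'c'), (1, 'a'), (2, 'a'), (5, 'a'), (1, '')]


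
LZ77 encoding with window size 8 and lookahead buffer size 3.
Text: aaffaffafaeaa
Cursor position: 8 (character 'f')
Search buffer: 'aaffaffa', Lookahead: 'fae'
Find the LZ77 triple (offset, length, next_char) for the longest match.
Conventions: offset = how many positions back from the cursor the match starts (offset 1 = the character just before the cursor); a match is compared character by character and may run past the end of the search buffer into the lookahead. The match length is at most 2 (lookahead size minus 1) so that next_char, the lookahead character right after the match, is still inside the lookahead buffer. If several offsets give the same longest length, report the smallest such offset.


Try each offset into the search buffer:
  offset=1 (pos 7, char 'a'): match length 0
  offset=2 (pos 6, char 'f'): match length 2
  offset=3 (pos 5, char 'f'): match length 1
  offset=4 (pos 4, char 'a'): match length 0
  offset=5 (pos 3, char 'f'): match length 2
  offset=6 (pos 2, char 'f'): match length 1
  offset=7 (pos 1, char 'a'): match length 0
  offset=8 (pos 0, char 'a'): match length 0
Longest match has length 2, found at offsets 2, 5; take the smallest, offset 2.
next_char = character at position 8 + 2 = 10 -> 'e'

Best match: offset=2, length=2 (matching 'fa' starting at position 6)
LZ77 triple: (2, 2, 'e')


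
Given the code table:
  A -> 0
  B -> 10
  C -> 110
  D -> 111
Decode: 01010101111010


Decoding:
0 -> A
10 -> B
10 -> B
10 -> B
111 -> D
10 -> B
10 -> B


Result: ABBBDBB


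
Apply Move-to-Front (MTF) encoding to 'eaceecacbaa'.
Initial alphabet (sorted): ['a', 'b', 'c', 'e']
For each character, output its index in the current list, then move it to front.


MTF encoding:
'e': index 3 in ['a', 'b', 'c', 'e'] -> ['e', 'a', 'b', 'c']
'a': index 1 in ['e', 'a', 'b', 'c'] -> ['a', 'e', 'b', 'c']
'c': index 3 in ['a', 'e', 'b', 'c'] -> ['c', 'a', 'e', 'b']
'e': index 2 in ['c', 'a', 'e', 'b'] -> ['e', 'c', 'a', 'b']
'e': index 0 in ['e', 'c', 'a', 'b'] -> ['e', 'c', 'a', 'b']
'c': index 1 in ['e', 'c', 'a', 'b'] -> ['c', 'e', 'a', 'b']
'a': index 2 in ['c', 'e', 'a', 'b'] -> ['a', 'c', 'e', 'b']
'c': index 1 in ['a', 'c', 'e', 'b'] -> ['c', 'a', 'e', 'b']
'b': index 3 in ['c', 'a', 'e', 'b'] -> ['b', 'c', 'a', 'e']
'a': index 2 in ['b', 'c', 'a', 'e'] -> ['a', 'b', 'c', 'e']
'a': index 0 in ['a', 'b', 'c', 'e'] -> ['a', 'b', 'c', 'e']


Output: [3, 1, 3, 2, 0, 1, 2, 1, 3, 2, 0]


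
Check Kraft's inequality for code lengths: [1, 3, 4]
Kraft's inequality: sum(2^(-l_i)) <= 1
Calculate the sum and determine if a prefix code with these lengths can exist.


Sum = 2^(-1) + 2^(-3) + 2^(-4)
    = 0.5 + 0.125 + 0.0625
    = 11/16 = 0.6875
Since 0.6875 <= 1, Kraft's inequality IS satisfied.
A prefix code with these lengths CAN exist.

Kraft sum = 0.6875. Satisfied.


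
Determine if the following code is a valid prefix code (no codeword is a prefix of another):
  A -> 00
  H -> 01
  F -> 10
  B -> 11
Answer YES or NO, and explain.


Checking each pair (does one codeword prefix another?):
  A='00' vs H='01': no prefix
  A='00' vs F='10': no prefix
  A='00' vs B='11': no prefix
  H='01' vs A='00': no prefix
  H='01' vs F='10': no prefix
  H='01' vs B='11': no prefix
  F='10' vs A='00': no prefix
  F='10' vs H='01': no prefix
  F='10' vs B='11': no prefix
  B='11' vs A='00': no prefix
  B='11' vs H='01': no prefix
  B='11' vs F='10': no prefix
No violation found over all pairs.

YES -- this is a valid prefix code. No codeword is a prefix of any other codeword.


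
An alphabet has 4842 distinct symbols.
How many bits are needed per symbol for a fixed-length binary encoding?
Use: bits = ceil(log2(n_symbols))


log2(4842) = 12.2414
Bracket: 2^12 = 4096 < 4842 <= 2^13 = 8192
So ceil(log2(4842)) = 13

bits = ceil(log2(4842)) = ceil(12.2414) = 13 bits


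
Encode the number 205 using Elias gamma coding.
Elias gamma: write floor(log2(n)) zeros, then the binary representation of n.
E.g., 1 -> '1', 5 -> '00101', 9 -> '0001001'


num_bits = floor(log2(205)) + 1 = 8
leading_zeros = num_bits - 1 = 7
binary(205) = 11001101

Elias gamma(205) = '0000000' + '11001101' = 000000011001101 (15 bits)


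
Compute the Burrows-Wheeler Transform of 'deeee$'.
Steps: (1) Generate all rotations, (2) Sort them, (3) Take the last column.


Rotations (sorted):
  0: $deeee -> last char: e
  1: deeee$ -> last char: $
  2: e$deee -> last char: e
  3: ee$dee -> last char: e
  4: eee$de -> last char: e
  5: eeee$d -> last char: d


BWT = e$eeed


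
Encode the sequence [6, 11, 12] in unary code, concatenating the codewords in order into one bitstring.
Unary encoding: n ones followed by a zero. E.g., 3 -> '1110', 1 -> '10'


Encode each number as n ones followed by a terminating 0:
  6 -> 1111110 (7 bits)
  11 -> 111111111110 (12 bits)
  12 -> 1111111111110 (13 bits)
Total length = 7 + 12 + 13 = 32 bits.

Unary([6, 11, 12]) = 11111101111111111101111111111110 (32 bits)


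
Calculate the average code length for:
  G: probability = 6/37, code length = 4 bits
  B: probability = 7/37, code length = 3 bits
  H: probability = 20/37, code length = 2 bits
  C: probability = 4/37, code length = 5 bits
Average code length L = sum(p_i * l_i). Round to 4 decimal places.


Weighted contributions p_i * l_i:
  G: (6/37) * 4 = 24/37
  B: (7/37) * 3 = 21/37
  H: (20/37) * 2 = 40/37
  C: (4/37) * 5 = 20/37
Sum = (24 + 21 + 40 + 20)/37 = 105/37

L = 105/37 = 2.8378 bits/symbol


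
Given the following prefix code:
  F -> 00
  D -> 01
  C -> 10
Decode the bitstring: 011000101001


Decoding step by step:
Bits 01 -> D
Bits 10 -> C
Bits 00 -> F
Bits 10 -> C
Bits 10 -> C
Bits 01 -> D


Decoded message: DCFCCD


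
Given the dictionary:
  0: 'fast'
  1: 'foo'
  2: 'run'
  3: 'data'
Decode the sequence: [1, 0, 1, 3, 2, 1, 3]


Look up each index in the dictionary:
  1 -> 'foo'
  0 -> 'fast'
  1 -> 'foo'
  3 -> 'data'
  2 -> 'run'
  1 -> 'foo'
  3 -> 'data'

Decoded: "foo fast foo data run foo data"


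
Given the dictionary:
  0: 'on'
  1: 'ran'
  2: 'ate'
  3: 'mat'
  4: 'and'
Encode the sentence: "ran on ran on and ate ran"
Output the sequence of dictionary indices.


Look up each word in the dictionary:
  'ran' -> 1
  'on' -> 0
  'ran' -> 1
  'on' -> 0
  'and' -> 4
  'ate' -> 2
  'ran' -> 1

Encoded: [1, 0, 1, 0, 4, 2, 1]


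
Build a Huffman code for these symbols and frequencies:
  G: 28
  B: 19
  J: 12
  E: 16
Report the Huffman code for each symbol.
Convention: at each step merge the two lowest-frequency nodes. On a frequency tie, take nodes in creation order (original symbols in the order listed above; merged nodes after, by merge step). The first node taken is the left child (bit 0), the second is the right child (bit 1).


Huffman tree construction:
Step 1: Merge J(12) + E(16) = 28
Step 2: Merge B(19) + G(28) = 47
Step 3: Merge (J+E)(28) + (B+G)(47) = 75
Read each symbol's code off the tree from the root (left child = 0, right child = 1).

Codes:
  G: 11 (length 2)
  B: 10 (length 2)
  J: 00 (length 2)
  E: 01 (length 2)
Average code length: 150/75 = 2.0000 bits/symbol


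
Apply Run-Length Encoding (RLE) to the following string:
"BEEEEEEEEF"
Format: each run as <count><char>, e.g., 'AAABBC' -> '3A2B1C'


Scanning runs left to right:
  i=0: run of 'B' x 1 -> '1B'
  i=1: run of 'E' x 8 -> '8E'
  i=9: run of 'F' x 1 -> '1F'

RLE = 1B8E1F


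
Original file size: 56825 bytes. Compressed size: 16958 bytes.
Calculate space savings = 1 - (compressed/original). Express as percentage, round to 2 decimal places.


ratio = compressed/original = 16958/56825 = 0.298425
savings = 1 - ratio = 1 - 0.298425 = 0.701575
as a percentage: 0.701575 * 100 = 70.16%

Space savings = 1 - 16958/56825 = 70.16%


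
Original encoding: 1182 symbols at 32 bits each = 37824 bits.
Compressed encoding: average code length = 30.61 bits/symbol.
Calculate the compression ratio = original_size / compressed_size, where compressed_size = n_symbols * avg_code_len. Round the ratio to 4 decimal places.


original_size = n_symbols * orig_bits = 1182 * 32 = 37824 bits
compressed_size = n_symbols * avg_code_len = 1182 * 30.61 = 36181.02 bits
ratio = original_size / compressed_size = 37824 / 36181.02 = 1.0454

Compression ratio = 1.0454


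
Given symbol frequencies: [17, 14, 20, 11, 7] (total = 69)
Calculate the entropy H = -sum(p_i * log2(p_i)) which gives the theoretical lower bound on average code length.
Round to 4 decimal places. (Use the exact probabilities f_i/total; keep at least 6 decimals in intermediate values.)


Per-symbol terms -p_i * log2(p_i) with p_i = f_i/69:
  p = 17/69 = 0.246377: log2(p) = -2.021062, -p*log2(p) = 0.497943
  p = 14/69 = 0.202899: log2(p) = -2.301170, -p*log2(p) = 0.466904
  p = 20/69 = 0.289855: log2(p) = -1.786596, -p*log2(p) = 0.517854
  p = 11/69 = 0.159420: log2(p) = -2.649093, -p*log2(p) = 0.422319
  p = 7/69 = 0.101449: log2(p) = -3.301170, -p*log2(p) = 0.334901
H = 0.497943 + 0.466904 + 0.517854 + 0.422319 + 0.334901 = 2.239921

H = 2.2399 bits/symbol
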